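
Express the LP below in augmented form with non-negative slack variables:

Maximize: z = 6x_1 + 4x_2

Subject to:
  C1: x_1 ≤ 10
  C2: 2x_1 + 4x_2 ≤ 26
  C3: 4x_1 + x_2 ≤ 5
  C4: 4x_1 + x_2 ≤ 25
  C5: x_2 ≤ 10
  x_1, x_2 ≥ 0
max z = 6x_1 + 4x_2

s.t.
  x_1 + s1 = 10
  2x_1 + 4x_2 + s2 = 26
  4x_1 + x_2 + s3 = 5
  4x_1 + x_2 + s4 = 25
  x_2 + s5 = 10
  x_1, x_2, s1, s2, s3, s4, s5 ≥ 0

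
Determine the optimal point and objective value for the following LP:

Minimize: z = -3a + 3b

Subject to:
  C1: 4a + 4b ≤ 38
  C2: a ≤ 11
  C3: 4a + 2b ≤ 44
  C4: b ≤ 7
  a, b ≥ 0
a = 9.5, b = 0, z = -28.5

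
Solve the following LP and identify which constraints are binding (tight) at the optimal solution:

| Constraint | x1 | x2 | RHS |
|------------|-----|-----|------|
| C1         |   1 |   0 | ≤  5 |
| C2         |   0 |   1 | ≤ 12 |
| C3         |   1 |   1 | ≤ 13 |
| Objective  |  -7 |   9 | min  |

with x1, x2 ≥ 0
Optimal: x1 = 5, x2 = 0
Binding: C1, x2 ≥ 0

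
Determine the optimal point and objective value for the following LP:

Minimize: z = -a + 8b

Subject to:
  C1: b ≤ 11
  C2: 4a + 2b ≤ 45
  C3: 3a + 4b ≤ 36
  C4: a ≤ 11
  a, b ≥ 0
Each vertex is the intersection of two constraint boundaries that also satisfies all remaining constraints:
  a = 0 and b = 0 → (0, 0)
  a = 11 and b = 0 → (11, 0)
  4a + 2b = 45 and a = 11 → (11, 0.5)
  4a + 2b = 45 and 3a + 4b = 36 → (10.8, 0.9)
  3a + 4b = 36 and a = 0 → (0, 9)

Evaluating z = -a + 8b at each vertex:
  (0, 0): z = 0
  (11, 0): z = -11
  (11, 0.5): z = -7
  (10.8, 0.9): z = -3.6
  (0, 9): z = 72

The minimum is at (11, 0) with z = -11.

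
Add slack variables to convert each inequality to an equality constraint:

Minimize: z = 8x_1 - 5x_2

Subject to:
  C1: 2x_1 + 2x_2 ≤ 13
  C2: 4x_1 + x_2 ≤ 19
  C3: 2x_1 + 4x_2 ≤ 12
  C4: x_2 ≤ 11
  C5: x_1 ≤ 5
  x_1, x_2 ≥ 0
min z = 8x_1 - 5x_2

s.t.
  2x_1 + 2x_2 + s1 = 13
  4x_1 + x_2 + s2 = 19
  2x_1 + 4x_2 + s3 = 12
  x_2 + s4 = 11
  x_1 + s5 = 5
  x_1, x_2, s1, s2, s3, s4, s5 ≥ 0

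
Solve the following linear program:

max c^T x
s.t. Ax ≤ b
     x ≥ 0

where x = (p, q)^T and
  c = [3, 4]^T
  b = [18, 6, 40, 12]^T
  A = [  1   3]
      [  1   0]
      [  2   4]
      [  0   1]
Each vertex is the intersection of two constraint boundaries that also satisfies all remaining constraints:
  p = 0 and q = 0 → (0, 0)
  p = 6 and q = 0 → (6, 0)
  p + 3q = 18 and p = 6 → (6, 4)
  p + 3q = 18 and p = 0 → (0, 6)

Evaluating z = 3p + 4q at each vertex:
  (0, 0): z = 0
  (6, 0): z = 18
  (6, 4): z = 34
  (0, 6): z = 24

The maximum is at (6, 4) with z = 34.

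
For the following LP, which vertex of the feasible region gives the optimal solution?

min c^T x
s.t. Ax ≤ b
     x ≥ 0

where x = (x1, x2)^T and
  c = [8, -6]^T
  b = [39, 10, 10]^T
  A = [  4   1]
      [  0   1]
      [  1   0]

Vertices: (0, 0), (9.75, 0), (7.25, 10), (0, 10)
(0, 10) with z = -60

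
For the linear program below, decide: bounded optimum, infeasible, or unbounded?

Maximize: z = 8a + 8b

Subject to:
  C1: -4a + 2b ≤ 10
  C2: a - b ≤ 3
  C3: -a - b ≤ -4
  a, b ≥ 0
Feasible point: (0, 4) satisfies every constraint, so the LP is feasible.
Direction d = (1, 1): for each constraint row a, a·d ≤ 0 —
  (-4)(1) + (2)(1) = -2 ≤ 0
  (1)(1) + (-1)(1) = 0 ≤ 0
  (-1)(1) + (-1)(1) = -2 ≤ 0
and d ≥ 0, so (0, 4) + t·d stays feasible for every t ≥ 0. Along this ray z = 8a + 8b changes by 16 per unit t, so z → +∞.

The LP is unbounded; z can be made arbitrarily large.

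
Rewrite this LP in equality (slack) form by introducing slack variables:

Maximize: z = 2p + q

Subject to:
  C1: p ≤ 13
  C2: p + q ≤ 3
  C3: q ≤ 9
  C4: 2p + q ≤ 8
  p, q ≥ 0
max z = 2p + q

s.t.
  p + s1 = 13
  p + q + s2 = 3
  q + s3 = 9
  2p + q + s4 = 8
  p, q, s1, s2, s3, s4 ≥ 0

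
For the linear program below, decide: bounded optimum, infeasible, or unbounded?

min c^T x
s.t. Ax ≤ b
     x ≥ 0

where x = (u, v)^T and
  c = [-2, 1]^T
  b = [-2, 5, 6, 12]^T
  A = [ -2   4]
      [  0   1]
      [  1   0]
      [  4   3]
The point (3, 0) satisfies every constraint, so the LP is feasible; the constraints give u ≤ 6 and v ≤ 5, which with u, v ≥ 0 keep the feasible region inside a bounded box. A feasible, bounded LP attains a finite optimum at a vertex.

Evaluating z = -2u + v at each vertex:
  (1, 0): z = -2
  (3, 0): z = -6
  (2.455, 0.7273): z = -4.182

Bounded optimum: z* = -6 at (3, 0).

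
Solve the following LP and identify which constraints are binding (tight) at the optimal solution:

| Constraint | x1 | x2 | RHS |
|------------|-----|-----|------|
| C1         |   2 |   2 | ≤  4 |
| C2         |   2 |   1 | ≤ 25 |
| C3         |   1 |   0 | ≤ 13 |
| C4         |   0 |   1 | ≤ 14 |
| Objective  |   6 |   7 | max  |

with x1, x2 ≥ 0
Optimal: x1 = 0, x2 = 2
Slack at optimum:
  C1: slack = 0 (binding)
  C2: slack = 23
  C3: slack = 13
  C4: slack = 12
  x1 ≥ 0: x1 = 0 (binding)
  x2 ≥ 0: x2 = 2
Binding constraints: C1, x1 ≥ 0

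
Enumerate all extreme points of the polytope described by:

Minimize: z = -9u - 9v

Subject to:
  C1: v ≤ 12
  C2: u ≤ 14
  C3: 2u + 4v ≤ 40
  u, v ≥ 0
Each vertex is the intersection of two constraint boundaries that also satisfies all remaining constraints:
  u = 0 and v = 0 → (0, 0)
  u = 14 and v = 0 → (14, 0)
  u = 14 and 2u + 4v = 40 → (14, 3)
  2u + 4v = 40 and u = 0 → (0, 10)

Vertices: (0, 0), (14, 0), (14, 3), (0, 10)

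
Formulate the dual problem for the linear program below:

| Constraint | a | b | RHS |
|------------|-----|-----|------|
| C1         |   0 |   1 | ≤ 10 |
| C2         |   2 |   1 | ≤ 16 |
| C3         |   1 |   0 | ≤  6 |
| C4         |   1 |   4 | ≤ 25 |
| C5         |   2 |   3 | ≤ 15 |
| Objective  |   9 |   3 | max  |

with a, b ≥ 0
Minimize: z = 10y1 + 16y2 + 6y3 + 25y4 + 15y5

Subject to:
  C1: -2y2 - y3 - y4 - 2y5 ≤ -9
  C2: -y1 - y2 - 4y4 - 3y5 ≤ -3
  y1, y2, y3, y4, y5 ≥ 0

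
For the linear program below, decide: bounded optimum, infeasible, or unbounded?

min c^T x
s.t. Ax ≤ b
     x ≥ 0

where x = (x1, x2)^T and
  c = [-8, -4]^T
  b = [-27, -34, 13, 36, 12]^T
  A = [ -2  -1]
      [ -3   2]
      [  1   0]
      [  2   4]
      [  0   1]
The point (13, 2.5) satisfies every constraint, so the LP is feasible; the constraints give x1 ≤ 13 and x2 ≤ 12, which with x1, x2 ≥ 0 keep the feasible region inside a bounded box. A feasible, bounded LP attains a finite optimum at a vertex.

Bounded optimum: z* = -114 at (13, 2.5).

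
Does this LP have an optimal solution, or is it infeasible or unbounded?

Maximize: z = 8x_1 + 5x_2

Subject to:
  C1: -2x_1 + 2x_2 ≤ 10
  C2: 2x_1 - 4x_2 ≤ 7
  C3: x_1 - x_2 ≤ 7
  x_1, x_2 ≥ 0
Feasible point: (0, 0) satisfies every constraint, so the LP is feasible.
Direction d = (1, 1): for each constraint row a, a·d ≤ 0 —
  (-2)(1) + (2)(1) = 0 ≤ 0
  (2)(1) + (-4)(1) = -2 ≤ 0
  (1)(1) + (-1)(1) = 0 ≤ 0
and d ≥ 0, so (0, 0) + t·d stays feasible for every t ≥ 0. Along this ray z = 8x_1 + 5x_2 changes by 13 per unit t, so z → +∞.

Unbounded — the objective can increase without bound over the feasible region.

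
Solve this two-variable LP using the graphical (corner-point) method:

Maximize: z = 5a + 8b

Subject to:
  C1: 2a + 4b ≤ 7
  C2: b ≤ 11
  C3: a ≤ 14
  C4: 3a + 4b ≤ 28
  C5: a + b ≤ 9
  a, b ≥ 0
a = 3.5, b = 0, z = 17.5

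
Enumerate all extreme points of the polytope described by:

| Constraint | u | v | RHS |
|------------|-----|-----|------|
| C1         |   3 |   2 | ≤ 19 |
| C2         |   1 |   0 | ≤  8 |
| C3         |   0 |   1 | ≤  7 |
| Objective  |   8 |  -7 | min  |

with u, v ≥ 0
Each vertex is the intersection of two constraint boundaries that also satisfies all remaining constraints:
  u = 0 and v = 0 → (0, 0)
  3u + 2v = 19 and v = 0 → (6.333, 0)
  3u + 2v = 19 and v = 7 → (1.667, 7)
  v = 7 and u = 0 → (0, 7)

Vertices: (0, 0), (6.333, 0), (1.667, 7), (0, 7)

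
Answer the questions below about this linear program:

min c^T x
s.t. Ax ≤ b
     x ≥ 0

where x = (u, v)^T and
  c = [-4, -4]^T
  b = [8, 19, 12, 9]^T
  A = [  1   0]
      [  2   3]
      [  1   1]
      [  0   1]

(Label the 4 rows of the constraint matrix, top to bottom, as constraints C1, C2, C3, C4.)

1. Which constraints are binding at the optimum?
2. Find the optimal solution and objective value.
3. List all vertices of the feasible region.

1. C1, C2
2. u = 8, v = 1, z = -36
3. (0, 0), (8, 0), (8, 1), (0, 6.333)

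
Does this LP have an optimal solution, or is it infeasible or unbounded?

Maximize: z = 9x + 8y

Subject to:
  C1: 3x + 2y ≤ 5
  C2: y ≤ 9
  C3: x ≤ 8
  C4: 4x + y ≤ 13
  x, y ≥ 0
The point (0, 2.5) satisfies every constraint, so the LP is feasible; the constraints give x ≤ 8 and y ≤ 9, which with x, y ≥ 0 keep the feasible region inside a bounded box. A feasible, bounded LP attains a finite optimum at a vertex.

The LP has an optimal solution: (0, 2.5) with z = 20.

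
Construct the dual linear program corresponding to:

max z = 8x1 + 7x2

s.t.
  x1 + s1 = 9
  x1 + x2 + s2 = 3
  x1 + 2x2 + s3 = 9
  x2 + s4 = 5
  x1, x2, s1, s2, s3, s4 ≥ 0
Minimize: z = 9y1 + 3y2 + 9y3 + 5y4

Subject to:
  C1: -y1 - y2 - y3 ≤ -8
  C2: -y2 - 2y3 - y4 ≤ -7
  y1, y2, y3, y4 ≥ 0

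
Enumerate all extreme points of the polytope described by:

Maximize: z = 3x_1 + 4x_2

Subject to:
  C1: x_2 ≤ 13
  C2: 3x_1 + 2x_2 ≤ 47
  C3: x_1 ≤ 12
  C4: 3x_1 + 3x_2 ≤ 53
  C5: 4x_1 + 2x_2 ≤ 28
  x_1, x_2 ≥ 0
Each vertex is the intersection of two constraint boundaries that also satisfies all remaining constraints:
  x_1 = 0 and x_2 = 0 → (0, 0)
  4x_1 + 2x_2 = 28 and x_2 = 0 → (7, 0)
  x_2 = 13 and 4x_1 + 2x_2 = 28 → (0.5, 13)
  x_2 = 13 and x_1 = 0 → (0, 13)

Vertices: (0, 0), (7, 0), (0.5, 13), (0, 13)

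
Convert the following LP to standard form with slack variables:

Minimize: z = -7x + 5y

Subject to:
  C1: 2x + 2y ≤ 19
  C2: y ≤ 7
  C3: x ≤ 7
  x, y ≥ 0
min z = -7x + 5y

s.t.
  2x + 2y + s1 = 19
  y + s2 = 7
  x + s3 = 7
  x, y, s1, s2, s3 ≥ 0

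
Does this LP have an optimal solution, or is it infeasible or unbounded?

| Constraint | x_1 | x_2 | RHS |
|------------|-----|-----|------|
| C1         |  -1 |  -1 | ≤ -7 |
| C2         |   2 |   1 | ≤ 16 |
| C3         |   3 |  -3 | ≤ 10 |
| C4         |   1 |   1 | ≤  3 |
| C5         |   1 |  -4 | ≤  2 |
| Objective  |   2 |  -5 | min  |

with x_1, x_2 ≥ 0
C4 requires x_1 + x_2 ≤ 3, while C1 (-x_1 - x_2 ≤ -7) is equivalent to x_1 + x_2 ≥ 7. Together they would need 7 ≤ x_1 + x_2 ≤ 3, which is impossible since 7 > 3. No point satisfies all constraints.

Infeasible — the constraint set is empty.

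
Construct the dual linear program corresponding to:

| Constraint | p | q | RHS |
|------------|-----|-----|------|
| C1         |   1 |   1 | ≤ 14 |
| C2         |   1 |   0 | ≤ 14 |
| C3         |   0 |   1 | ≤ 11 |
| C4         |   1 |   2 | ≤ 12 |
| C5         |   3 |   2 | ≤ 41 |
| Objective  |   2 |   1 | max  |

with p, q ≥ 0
Minimize: z = 14y1 + 14y2 + 11y3 + 12y4 + 41y5

Subject to:
  C1: -y1 - y2 - y4 - 3y5 ≤ -2
  C2: -y1 - y3 - 2y4 - 2y5 ≤ -1
  y1, y2, y3, y4, y5 ≥ 0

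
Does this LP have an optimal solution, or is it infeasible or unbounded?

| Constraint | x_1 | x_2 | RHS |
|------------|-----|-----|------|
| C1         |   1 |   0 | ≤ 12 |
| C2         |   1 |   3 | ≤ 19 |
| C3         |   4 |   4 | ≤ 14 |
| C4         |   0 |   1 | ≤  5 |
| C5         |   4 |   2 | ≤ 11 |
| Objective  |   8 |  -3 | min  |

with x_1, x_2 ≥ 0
The point (0, 3.5) satisfies every constraint, so the LP is feasible; the constraints give x_1 ≤ 12 and x_2 ≤ 5, which with x_1, x_2 ≥ 0 keep the feasible region inside a bounded box. A feasible, bounded LP attains a finite optimum at a vertex.

Evaluating z = 8x_1 - 3x_2 at each vertex:
  (0, 0): z = 0
  (2.75, 0): z = 22
  (2, 1.5): z = 11.5
  (0, 3.5): z = -10.5

Feasible with finite optimum z* = -10.5 at (0, 3.5).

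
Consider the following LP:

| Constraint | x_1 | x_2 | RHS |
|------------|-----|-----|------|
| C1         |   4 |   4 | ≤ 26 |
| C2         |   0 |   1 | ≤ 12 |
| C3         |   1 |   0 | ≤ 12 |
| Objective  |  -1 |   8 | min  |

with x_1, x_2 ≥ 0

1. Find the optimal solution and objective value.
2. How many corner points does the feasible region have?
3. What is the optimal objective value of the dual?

1. x_1 = 6.5, x_2 = 0, z = -6.5
2. 3
3. -6.5 (by strong duality, equal to the primal optimum)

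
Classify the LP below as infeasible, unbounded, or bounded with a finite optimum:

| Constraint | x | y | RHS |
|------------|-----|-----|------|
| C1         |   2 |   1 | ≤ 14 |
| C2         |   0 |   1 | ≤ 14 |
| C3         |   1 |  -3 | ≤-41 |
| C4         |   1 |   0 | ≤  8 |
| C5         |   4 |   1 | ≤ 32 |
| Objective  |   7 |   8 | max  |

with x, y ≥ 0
The point (0, 14) satisfies every constraint, so the LP is feasible; the constraints give x ≤ 8 and y ≤ 14, which with x, y ≥ 0 keep the feasible region inside a bounded box. A feasible, bounded LP attains a finite optimum at a vertex.

Evaluating z = 7x + 8y at each vertex:
  (0, 13.67): z = 109.3
  (0.1429, 13.71): z = 110.7
  (0, 14): z = 112

The LP has an optimal solution: (0, 14) with z = 112.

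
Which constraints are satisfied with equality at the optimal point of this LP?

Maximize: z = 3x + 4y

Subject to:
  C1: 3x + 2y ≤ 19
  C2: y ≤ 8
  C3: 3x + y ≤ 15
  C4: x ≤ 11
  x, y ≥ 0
Optimal: x = 1, y = 8
Binding: C1, C2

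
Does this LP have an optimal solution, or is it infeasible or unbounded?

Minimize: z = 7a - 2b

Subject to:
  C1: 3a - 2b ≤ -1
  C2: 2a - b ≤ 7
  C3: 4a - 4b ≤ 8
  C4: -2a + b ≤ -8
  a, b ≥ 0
C2 requires 2a - b ≤ 7, while C4 (-2a + b ≤ -8) is equivalent to 2a - b ≥ 8. Together they would need 8 ≤ 2a - b ≤ 7, which is impossible since 8 > 7. No point satisfies all constraints.

Infeasible — the constraint set is empty.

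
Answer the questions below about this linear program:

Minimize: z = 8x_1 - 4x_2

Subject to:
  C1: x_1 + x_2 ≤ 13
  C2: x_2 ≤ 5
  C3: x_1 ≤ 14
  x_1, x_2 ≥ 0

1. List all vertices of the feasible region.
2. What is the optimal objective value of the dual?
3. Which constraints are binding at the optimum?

1. (0, 0), (13, 0), (8, 5), (0, 5)
2. -20 (by strong duality, equal to the primal optimum)
3. C2, x_1 ≥ 0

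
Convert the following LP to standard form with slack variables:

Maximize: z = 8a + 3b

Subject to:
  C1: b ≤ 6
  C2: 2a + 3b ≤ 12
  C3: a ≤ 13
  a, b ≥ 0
max z = 8a + 3b

s.t.
  b + s1 = 6
  2a + 3b + s2 = 12
  a + s3 = 13
  a, b, s1, s2, s3 ≥ 0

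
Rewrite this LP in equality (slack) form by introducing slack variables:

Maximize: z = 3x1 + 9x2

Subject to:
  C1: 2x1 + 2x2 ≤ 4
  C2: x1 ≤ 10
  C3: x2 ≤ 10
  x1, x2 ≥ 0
max z = 3x1 + 9x2

s.t.
  2x1 + 2x2 + s1 = 4
  x1 + s2 = 10
  x2 + s3 = 10
  x1, x2, s1, s2, s3 ≥ 0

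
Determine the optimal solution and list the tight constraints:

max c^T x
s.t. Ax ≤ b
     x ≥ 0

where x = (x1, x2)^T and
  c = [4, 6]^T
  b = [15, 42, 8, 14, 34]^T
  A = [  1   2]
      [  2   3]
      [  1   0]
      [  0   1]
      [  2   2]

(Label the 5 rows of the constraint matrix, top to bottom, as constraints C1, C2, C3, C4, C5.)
Optimal: x1 = 8, x2 = 3.5
Binding: C1, C3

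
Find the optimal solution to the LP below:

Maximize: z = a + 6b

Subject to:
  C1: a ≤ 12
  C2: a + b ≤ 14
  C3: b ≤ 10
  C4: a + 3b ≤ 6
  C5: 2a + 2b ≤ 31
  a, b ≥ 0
a = 0, b = 2, z = 12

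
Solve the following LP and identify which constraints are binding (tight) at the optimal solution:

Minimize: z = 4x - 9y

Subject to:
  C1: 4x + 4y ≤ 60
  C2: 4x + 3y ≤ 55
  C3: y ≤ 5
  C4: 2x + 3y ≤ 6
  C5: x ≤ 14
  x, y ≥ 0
Optimal: x = 0, y = 2
Binding: C4, x ≥ 0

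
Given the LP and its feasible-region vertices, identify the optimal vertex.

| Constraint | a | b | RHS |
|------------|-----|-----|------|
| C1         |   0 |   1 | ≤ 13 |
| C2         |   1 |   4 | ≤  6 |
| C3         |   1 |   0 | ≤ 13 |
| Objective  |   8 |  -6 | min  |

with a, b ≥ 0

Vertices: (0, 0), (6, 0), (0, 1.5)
(0, 1.5) with z = -9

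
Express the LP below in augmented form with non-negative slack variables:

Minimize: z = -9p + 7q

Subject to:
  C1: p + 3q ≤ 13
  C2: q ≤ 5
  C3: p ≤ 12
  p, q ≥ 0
min z = -9p + 7q

s.t.
  p + 3q + s1 = 13
  q + s2 = 5
  p + s3 = 12
  p, q, s1, s2, s3 ≥ 0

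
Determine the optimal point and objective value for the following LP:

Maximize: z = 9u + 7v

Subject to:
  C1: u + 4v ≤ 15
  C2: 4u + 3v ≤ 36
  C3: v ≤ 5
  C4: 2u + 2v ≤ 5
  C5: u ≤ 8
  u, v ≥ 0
Each vertex is the intersection of two constraint boundaries that also satisfies all remaining constraints:
  u = 0 and v = 0 → (0, 0)
  2u + 2v = 5 and v = 0 → (2.5, 0)
  2u + 2v = 5 and u = 0 → (0, 2.5)

Evaluating z = 9u + 7v at each vertex:
  (0, 0): z = 0
  (2.5, 0): z = 22.5
  (0, 2.5): z = 17.5

The maximum is at (2.5, 0) with z = 22.5.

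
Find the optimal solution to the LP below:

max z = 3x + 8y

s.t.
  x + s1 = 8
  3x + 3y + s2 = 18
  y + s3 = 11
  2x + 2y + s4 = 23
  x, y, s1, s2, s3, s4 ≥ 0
x = 0, y = 6, z = 48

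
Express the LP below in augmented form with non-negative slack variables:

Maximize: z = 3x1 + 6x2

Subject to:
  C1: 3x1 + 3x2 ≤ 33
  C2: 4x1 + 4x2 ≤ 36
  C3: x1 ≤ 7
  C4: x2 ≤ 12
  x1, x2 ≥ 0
max z = 3x1 + 6x2

s.t.
  3x1 + 3x2 + s1 = 33
  4x1 + 4x2 + s2 = 36
  x1 + s3 = 7
  x2 + s4 = 12
  x1, x2, s1, s2, s3, s4 ≥ 0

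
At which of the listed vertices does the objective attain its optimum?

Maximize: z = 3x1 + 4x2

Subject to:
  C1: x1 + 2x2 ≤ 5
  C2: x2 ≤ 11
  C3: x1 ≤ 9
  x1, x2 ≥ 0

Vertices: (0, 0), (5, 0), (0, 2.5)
Evaluating z = 3x1 + 4x2 at each vertex:
  (0, 0): z = 0
  (5, 0): z = 15
  (0, 2.5): z = 10

The largest value is z = 15, attained at (5, 0).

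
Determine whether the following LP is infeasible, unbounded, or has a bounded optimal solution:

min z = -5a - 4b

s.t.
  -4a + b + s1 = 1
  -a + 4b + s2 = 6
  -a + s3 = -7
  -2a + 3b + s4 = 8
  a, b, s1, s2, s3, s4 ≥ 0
Feasible point: (7, 0) satisfies every constraint, so the LP is feasible.
Direction d = (1, 0): for each constraint row a, a·d ≤ 0 —
  (-4)(1) + (1)(0) = -4 ≤ 0
  (-1)(1) + (4)(0) = -1 ≤ 0
  (-1)(1) + (0)(0) = -1 ≤ 0
  (-2)(1) + (3)(0) = -2 ≤ 0
and d ≥ 0, so (7, 0) + t·d stays feasible for every t ≥ 0. Along this ray z = -5a - 4b changes by -5 per unit t, so z → −∞.

Unbounded — the objective can decrease without bound over the feasible region.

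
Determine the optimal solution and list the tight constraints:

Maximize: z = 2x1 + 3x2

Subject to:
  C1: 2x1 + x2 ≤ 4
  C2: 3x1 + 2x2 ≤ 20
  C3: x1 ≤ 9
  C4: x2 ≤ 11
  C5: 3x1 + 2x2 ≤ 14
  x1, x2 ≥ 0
Optimal: x1 = 0, x2 = 4
Slack at optimum:
  C1: slack = 0 (binding)
  C2: slack = 12
  C3: slack = 9
  C4: slack = 7
  C5: slack = 6
  x1 ≥ 0: x1 = 0 (binding)
  x2 ≥ 0: x2 = 4
Binding constraints: C1, x1 ≥ 0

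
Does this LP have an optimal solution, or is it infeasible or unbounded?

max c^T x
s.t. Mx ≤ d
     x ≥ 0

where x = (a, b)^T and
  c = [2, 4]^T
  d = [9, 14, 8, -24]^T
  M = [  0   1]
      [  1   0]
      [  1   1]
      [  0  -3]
The point (0, 8) satisfies every constraint, so the LP is feasible; the constraints give a ≤ 14 and b ≤ 9, which with a, b ≥ 0 keep the feasible region inside a bounded box. A feasible, bounded LP attains a finite optimum at a vertex.

Bounded optimum: z* = 32 at (0, 8).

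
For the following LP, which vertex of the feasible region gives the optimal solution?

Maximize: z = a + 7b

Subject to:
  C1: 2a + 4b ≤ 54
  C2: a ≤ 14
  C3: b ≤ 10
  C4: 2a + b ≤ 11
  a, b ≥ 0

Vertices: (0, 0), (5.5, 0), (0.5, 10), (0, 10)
(0.5, 10) with z = 70.5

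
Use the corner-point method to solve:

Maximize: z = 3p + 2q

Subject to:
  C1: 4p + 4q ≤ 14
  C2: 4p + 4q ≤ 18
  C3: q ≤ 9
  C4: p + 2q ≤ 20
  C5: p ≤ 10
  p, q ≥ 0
p = 3.5, q = 0, z = 10.5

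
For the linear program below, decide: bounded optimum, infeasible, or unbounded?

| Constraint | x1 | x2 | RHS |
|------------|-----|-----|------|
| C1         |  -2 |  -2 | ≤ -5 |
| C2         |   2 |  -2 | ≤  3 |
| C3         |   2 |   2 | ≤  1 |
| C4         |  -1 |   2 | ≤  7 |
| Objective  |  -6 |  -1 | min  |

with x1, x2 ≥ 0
C3 requires 2x1 + 2x2 ≤ 1, while C1 (-2x1 - 2x2 ≤ -5) is equivalent to 2x1 + 2x2 ≥ 5. Together they would need 5 ≤ 2x1 + 2x2 ≤ 1, which is impossible since 5 > 1. No point satisfies all constraints.

Infeasible — the constraint set is empty.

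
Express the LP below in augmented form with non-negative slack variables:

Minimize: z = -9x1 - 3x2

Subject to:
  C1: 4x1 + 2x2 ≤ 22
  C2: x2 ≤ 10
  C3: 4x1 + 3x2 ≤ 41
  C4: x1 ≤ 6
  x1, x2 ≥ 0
min z = -9x1 - 3x2

s.t.
  4x1 + 2x2 + s1 = 22
  x2 + s2 = 10
  4x1 + 3x2 + s3 = 41
  x1 + s4 = 6
  x1, x2, s1, s2, s3, s4 ≥ 0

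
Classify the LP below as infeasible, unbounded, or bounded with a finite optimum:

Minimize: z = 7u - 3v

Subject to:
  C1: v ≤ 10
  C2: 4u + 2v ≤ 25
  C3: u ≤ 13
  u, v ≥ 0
The point (0, 10) satisfies every constraint, so the LP is feasible; the constraints give u ≤ 13 and v ≤ 10, which with u, v ≥ 0 keep the feasible region inside a bounded box. A feasible, bounded LP attains a finite optimum at a vertex.

Evaluating z = 7u - 3v at each vertex:
  (0, 0): z = 0
  (6.25, 0): z = 43.75
  (1.25, 10): z = -21.25
  (0, 10): z = -30

Feasible with finite optimum z* = -30 at (0, 10).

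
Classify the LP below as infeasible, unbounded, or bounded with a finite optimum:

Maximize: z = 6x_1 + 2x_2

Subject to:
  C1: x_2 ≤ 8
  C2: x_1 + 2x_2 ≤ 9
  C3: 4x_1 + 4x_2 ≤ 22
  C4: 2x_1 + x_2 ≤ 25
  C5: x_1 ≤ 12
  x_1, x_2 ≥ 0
The point (5.5, 0) satisfies every constraint, so the LP is feasible; the constraints give x_1 ≤ 12 and x_2 ≤ 8, which with x_1, x_2 ≥ 0 keep the feasible region inside a bounded box. A feasible, bounded LP attains a finite optimum at a vertex.

Bounded optimum: z* = 33 at (5.5, 0).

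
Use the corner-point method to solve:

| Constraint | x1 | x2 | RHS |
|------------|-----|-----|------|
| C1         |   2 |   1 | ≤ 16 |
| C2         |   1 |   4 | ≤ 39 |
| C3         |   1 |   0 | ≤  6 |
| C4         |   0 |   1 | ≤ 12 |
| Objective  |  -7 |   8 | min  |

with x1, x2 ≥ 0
x1 = 6, x2 = 0, z = -42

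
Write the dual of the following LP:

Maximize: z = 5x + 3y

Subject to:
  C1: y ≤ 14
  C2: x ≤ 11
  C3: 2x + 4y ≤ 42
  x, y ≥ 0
Minimize: z = 14y1 + 11y2 + 42y3

Subject to:
  C1: -y2 - 2y3 ≤ -5
  C2: -y1 - 4y3 ≤ -3
  y1, y2, y3 ≥ 0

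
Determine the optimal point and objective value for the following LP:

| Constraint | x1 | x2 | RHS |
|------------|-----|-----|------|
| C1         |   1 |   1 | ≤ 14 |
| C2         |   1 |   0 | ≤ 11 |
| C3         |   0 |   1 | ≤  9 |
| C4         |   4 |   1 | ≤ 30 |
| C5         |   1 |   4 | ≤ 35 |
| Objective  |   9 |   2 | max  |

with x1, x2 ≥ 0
x1 = 7.5, x2 = 0, z = 67.5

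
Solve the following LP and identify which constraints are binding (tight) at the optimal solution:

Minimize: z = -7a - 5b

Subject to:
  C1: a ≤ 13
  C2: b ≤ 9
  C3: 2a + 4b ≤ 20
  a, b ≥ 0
Optimal: a = 10, b = 0
Slack at optimum:
  C1: slack = 3
  C2: slack = 9
  C3: slack = 0 (binding)
  a ≥ 0: a = 10
  b ≥ 0: b = 0 (binding)
Binding constraints: C3, b ≥ 0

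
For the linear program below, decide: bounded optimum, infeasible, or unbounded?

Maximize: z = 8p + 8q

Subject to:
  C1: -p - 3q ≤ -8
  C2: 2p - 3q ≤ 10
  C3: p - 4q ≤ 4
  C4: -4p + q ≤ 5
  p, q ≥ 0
Feasible point: (0, 3) satisfies every constraint, so the LP is feasible.
Direction d = (1, 1): for each constraint row a, a·d ≤ 0 —
  (-1)(1) + (-3)(1) = -4 ≤ 0
  (2)(1) + (-3)(1) = -1 ≤ 0
  (1)(1) + (-4)(1) = -3 ≤ 0
  (-4)(1) + (1)(1) = -3 ≤ 0
and d ≥ 0, so (0, 3) + t·d stays feasible for every t ≥ 0. Along this ray z = 8p + 8q changes by 16 per unit t, so z → +∞.

Unbounded: there is a feasible ray along which z → +∞.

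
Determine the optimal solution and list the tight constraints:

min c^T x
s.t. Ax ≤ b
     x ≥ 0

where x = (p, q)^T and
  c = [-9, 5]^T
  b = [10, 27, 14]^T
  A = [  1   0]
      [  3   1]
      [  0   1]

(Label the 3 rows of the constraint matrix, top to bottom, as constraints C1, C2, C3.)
Optimal: p = 9, q = 0
Slack at optimum:
  C1: slack = 1
  C2: slack = 0 (binding)
  C3: slack = 14
  p ≥ 0: p = 9
  q ≥ 0: q = 0 (binding)
Binding constraints: C2, q ≥ 0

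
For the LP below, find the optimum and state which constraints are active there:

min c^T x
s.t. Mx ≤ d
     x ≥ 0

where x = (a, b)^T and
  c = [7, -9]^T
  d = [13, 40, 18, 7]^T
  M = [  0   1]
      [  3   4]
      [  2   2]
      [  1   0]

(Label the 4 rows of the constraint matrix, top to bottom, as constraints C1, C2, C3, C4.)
Optimal: a = 0, b = 9
Slack at optimum:
  C1: slack = 4
  C2: slack = 4
  C3: slack = 0 (binding)
  C4: slack = 7
  a ≥ 0: a = 0 (binding)
  b ≥ 0: b = 9
Binding constraints: C3, a ≥ 0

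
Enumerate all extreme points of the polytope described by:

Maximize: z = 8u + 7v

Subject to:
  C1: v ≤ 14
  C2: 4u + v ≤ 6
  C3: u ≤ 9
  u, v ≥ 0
Each vertex is the intersection of two constraint boundaries that also satisfies all remaining constraints:
  u = 0 and v = 0 → (0, 0)
  4u + v = 6 and v = 0 → (1.5, 0)
  4u + v = 6 and u = 0 → (0, 6)

Vertices: (0, 0), (1.5, 0), (0, 6)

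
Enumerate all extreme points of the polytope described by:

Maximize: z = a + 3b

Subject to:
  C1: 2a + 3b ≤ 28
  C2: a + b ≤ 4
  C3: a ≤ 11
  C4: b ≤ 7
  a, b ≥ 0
Each vertex is the intersection of two constraint boundaries that also satisfies all remaining constraints:
  a = 0 and b = 0 → (0, 0)
  a + b = 4 and b = 0 → (4, 0)
  a + b = 4 and a = 0 → (0, 4)

Vertices: (0, 0), (4, 0), (0, 4)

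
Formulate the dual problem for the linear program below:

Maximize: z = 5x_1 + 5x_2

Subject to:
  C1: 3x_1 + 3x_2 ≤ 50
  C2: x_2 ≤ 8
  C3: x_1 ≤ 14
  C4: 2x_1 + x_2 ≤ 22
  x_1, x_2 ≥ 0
Minimize: z = 50y1 + 8y2 + 14y3 + 22y4

Subject to:
  C1: -3y1 - y3 - 2y4 ≤ -5
  C2: -3y1 - y2 - y4 ≤ -5
  y1, y2, y3, y4 ≥ 0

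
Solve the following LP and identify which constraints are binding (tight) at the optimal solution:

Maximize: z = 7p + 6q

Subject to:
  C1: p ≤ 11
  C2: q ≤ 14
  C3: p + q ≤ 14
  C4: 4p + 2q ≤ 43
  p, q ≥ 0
Optimal: p = 7.5, q = 6.5
Binding: C3, C4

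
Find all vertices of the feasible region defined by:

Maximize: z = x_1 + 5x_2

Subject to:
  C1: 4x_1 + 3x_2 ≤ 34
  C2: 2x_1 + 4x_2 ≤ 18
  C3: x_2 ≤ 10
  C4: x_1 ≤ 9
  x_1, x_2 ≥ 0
Each vertex is the intersection of two constraint boundaries that also satisfies all remaining constraints:
  x_1 = 0 and x_2 = 0 → (0, 0)
  4x_1 + 3x_2 = 34 and x_2 = 0 → (8.5, 0)
  4x_1 + 3x_2 = 34 and 2x_1 + 4x_2 = 18 → (8.2, 0.4)
  2x_1 + 4x_2 = 18 and x_1 = 0 → (0, 4.5)

Vertices: (0, 0), (8.5, 0), (8.2, 0.4), (0, 4.5)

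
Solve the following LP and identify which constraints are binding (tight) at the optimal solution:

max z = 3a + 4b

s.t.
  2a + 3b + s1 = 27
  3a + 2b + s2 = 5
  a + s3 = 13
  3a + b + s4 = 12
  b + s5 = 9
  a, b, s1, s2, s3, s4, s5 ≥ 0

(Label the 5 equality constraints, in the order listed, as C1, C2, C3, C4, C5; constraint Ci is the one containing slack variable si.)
Optimal: a = 0, b = 2.5
Slack at optimum:
  C1: slack = 19.5
  C2: slack = 0 (binding)
  C3: slack = 13
  C4: slack = 9.5
  C5: slack = 6.5
  a ≥ 0: a = 0 (binding)
  b ≥ 0: b = 2.5
Binding constraints: C2, a ≥ 0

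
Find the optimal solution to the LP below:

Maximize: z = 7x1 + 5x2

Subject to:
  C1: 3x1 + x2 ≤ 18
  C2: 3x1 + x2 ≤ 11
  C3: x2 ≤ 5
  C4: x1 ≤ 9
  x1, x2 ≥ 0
Each vertex is the intersection of two constraint boundaries that also satisfies all remaining constraints:
  x1 = 0 and x2 = 0 → (0, 0)
  3x1 + x2 = 11 and x2 = 0 → (3.667, 0)
  3x1 + x2 = 11 and x2 = 5 → (2, 5)
  x2 = 5 and x1 = 0 → (0, 5)

Evaluating z = 7x1 + 5x2 at each vertex:
  (0, 0): z = 0
  (3.667, 0): z = 25.67
  (2, 5): z = 39
  (0, 5): z = 25

The maximum is at (2, 5) with z = 39.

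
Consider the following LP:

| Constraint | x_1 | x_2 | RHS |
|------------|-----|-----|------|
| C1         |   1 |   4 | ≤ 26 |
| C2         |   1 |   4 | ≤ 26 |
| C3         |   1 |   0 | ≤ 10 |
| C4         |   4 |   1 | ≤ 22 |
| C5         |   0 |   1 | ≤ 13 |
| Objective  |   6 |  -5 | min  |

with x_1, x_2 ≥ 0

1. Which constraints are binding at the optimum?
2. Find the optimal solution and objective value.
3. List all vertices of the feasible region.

1. C1, C2, x_1 ≥ 0
2. x_1 = 0, x_2 = 6.5, z = -32.5
3. (0, 0), (5.5, 0), (4.133, 5.467), (0, 6.5)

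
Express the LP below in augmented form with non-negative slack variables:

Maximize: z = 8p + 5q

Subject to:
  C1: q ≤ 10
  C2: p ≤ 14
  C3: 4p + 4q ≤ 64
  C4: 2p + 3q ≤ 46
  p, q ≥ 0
max z = 8p + 5q

s.t.
  q + s1 = 10
  p + s2 = 14
  4p + 4q + s3 = 64
  2p + 3q + s4 = 46
  p, q, s1, s2, s3, s4 ≥ 0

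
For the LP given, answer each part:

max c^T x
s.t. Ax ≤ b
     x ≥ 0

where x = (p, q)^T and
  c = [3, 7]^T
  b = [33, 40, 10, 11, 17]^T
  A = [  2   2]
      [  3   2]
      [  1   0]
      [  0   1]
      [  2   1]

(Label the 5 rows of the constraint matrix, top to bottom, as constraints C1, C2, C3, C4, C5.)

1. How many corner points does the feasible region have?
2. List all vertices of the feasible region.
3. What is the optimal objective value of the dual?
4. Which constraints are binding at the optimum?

1. 4
2. (0, 0), (8.5, 0), (3, 11), (0, 11)
3. 86 (by strong duality, equal to the primal optimum)
4. C4, C5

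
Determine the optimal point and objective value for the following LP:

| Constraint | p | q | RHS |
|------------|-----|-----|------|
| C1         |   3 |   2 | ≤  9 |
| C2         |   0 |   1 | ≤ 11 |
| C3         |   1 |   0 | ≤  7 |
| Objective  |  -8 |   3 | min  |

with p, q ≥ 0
p = 3, q = 0, z = -24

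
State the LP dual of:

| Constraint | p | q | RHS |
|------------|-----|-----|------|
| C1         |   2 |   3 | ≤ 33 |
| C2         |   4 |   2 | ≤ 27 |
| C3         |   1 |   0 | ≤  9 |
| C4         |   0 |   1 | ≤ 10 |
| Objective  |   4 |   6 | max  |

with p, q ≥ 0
Minimize: z = 33y1 + 27y2 + 9y3 + 10y4

Subject to:
  C1: -2y1 - 4y2 - y3 ≤ -4
  C2: -3y1 - 2y2 - y4 ≤ -6
  y1, y2, y3, y4 ≥ 0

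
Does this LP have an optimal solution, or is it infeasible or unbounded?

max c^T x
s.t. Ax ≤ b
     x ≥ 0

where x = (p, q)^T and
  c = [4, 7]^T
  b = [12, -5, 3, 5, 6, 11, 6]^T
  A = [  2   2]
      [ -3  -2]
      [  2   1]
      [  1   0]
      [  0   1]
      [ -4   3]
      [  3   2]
The point (0, 3) satisfies every constraint, so the LP is feasible; the constraints give p ≤ 5 and q ≤ 6, which with p, q ≥ 0 keep the feasible region inside a bounded box. A feasible, bounded LP attains a finite optimum at a vertex.

Evaluating z = 4p + 7q at each vertex:
  (1, 1): z = 11
  (0, 3): z = 21
  (0, 2.5): z = 17.5

Feasible with finite optimum z* = 21 at (0, 3).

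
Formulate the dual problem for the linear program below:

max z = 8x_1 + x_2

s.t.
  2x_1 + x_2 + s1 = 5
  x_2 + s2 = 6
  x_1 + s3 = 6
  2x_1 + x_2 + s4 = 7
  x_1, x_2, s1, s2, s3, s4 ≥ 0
Minimize: z = 5y1 + 6y2 + 6y3 + 7y4

Subject to:
  C1: -2y1 - y3 - 2y4 ≤ -8
  C2: -y1 - y2 - y4 ≤ -1
  y1, y2, y3, y4 ≥ 0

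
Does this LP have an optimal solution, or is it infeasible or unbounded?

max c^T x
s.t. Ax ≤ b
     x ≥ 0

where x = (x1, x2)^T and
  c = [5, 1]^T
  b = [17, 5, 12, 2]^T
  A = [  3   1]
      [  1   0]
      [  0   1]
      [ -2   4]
The point (5, 2) satisfies every constraint, so the LP is feasible; the constraints give x1 ≤ 5 and x2 ≤ 12, which with x1, x2 ≥ 0 keep the feasible region inside a bounded box. A feasible, bounded LP attains a finite optimum at a vertex.

Feasible with finite optimum z* = 27 at (5, 2).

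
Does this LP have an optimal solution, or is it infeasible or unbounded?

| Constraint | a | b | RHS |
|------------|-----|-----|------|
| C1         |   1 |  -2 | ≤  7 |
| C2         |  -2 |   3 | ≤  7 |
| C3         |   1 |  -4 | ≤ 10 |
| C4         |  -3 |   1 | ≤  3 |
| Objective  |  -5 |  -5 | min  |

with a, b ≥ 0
Feasible point: (0, 0) satisfies every constraint, so the LP is feasible.
Direction d = (2, 1): for each constraint row a, a·d ≤ 0 —
  (1)(2) + (-2)(1) = 0 ≤ 0
  (-2)(2) + (3)(1) = -1 ≤ 0
  (1)(2) + (-4)(1) = -2 ≤ 0
  (-3)(2) + (1)(1) = -5 ≤ 0
and d ≥ 0, so (0, 0) + t·d stays feasible for every t ≥ 0. Along this ray z = -5a - 5b changes by -15 per unit t, so z → −∞.

Unbounded: there is a feasible ray along which z → −∞.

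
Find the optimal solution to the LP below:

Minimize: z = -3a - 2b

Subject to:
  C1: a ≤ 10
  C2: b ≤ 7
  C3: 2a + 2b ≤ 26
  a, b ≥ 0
Each vertex is the intersection of two constraint boundaries that also satisfies all remaining constraints:
  a = 0 and b = 0 → (0, 0)
  a = 10 and b = 0 → (10, 0)
  a = 10 and 2a + 2b = 26 → (10, 3)
  b = 7 and 2a + 2b = 26 → (6, 7)
  b = 7 and a = 0 → (0, 7)

Evaluating z = -3a - 2b at each vertex:
  (0, 0): z = 0
  (10, 0): z = -30
  (10, 3): z = -36
  (6, 7): z = -32
  (0, 7): z = -14

The minimum is at (10, 3) with z = -36.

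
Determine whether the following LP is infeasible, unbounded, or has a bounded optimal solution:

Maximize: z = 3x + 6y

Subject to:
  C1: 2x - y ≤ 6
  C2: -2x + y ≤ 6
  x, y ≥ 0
Feasible point: (0, 0) satisfies every constraint, so the LP is feasible.
Direction d = (1, 2): for each constraint row a, a·d ≤ 0 —
  (2)(1) + (-1)(2) = 0 ≤ 0
  (-2)(1) + (1)(2) = 0 ≤ 0
and d ≥ 0, so (0, 0) + t·d stays feasible for every t ≥ 0. Along this ray z = 3x + 6y changes by 15 per unit t, so z → +∞.

Unbounded: there is a feasible ray along which z → +∞.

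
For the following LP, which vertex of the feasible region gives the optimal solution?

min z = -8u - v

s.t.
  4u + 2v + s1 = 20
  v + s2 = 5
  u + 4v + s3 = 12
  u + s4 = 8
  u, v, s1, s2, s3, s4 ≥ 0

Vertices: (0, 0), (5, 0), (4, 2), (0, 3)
Evaluating z = -8u - v at each vertex:
  (0, 0): z = 0
  (5, 0): z = -40
  (4, 2): z = -34
  (0, 3): z = -3

The smallest value is z = -40, attained at (5, 0).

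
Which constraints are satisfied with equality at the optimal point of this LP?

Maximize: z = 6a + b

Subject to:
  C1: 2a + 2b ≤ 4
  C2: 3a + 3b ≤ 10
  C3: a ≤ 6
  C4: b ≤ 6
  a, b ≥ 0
Optimal: a = 2, b = 0
Binding: C1, b ≥ 0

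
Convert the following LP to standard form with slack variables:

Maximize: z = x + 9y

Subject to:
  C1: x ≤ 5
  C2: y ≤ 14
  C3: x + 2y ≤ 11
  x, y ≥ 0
max z = x + 9y

s.t.
  x + s1 = 5
  y + s2 = 14
  x + 2y + s3 = 11
  x, y, s1, s2, s3 ≥ 0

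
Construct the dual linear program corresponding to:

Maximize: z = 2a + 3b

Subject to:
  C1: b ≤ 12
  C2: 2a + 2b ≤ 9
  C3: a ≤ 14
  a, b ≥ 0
Minimize: z = 12y1 + 9y2 + 14y3

Subject to:
  C1: -2y2 - y3 ≤ -2
  C2: -y1 - 2y2 ≤ -3
  y1, y2, y3 ≥ 0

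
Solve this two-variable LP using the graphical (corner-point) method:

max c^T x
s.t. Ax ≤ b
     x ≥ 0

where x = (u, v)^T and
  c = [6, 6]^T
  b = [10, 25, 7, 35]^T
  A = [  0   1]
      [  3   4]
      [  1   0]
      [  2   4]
Each vertex is the intersection of two constraint boundaries that also satisfies all remaining constraints:
  u = 0 and v = 0 → (0, 0)
  u = 7 and v = 0 → (7, 0)
  3u + 4v = 25 and u = 7 → (7, 1)
  3u + 4v = 25 and u = 0 → (0, 6.25)

Evaluating z = 6u + 6v at each vertex:
  (0, 0): z = 0
  (7, 0): z = 42
  (7, 1): z = 48
  (0, 6.25): z = 37.5

The maximum is at (7, 1) with z = 48.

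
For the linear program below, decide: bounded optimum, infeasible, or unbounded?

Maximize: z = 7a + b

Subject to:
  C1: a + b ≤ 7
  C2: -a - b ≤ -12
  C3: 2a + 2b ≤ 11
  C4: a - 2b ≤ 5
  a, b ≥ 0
C1 requires a + b ≤ 7, while C2 (-a - b ≤ -12) is equivalent to a + b ≥ 12. Together they would need 12 ≤ a + b ≤ 7, which is impossible since 12 > 7. No point satisfies all constraints.

The feasible region is empty; the LP is infeasible.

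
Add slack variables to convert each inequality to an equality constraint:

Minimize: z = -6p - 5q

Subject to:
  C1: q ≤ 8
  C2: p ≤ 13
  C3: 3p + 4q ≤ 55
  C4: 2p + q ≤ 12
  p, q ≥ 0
min z = -6p - 5q

s.t.
  q + s1 = 8
  p + s2 = 13
  3p + 4q + s3 = 55
  2p + q + s4 = 12
  p, q, s1, s2, s3, s4 ≥ 0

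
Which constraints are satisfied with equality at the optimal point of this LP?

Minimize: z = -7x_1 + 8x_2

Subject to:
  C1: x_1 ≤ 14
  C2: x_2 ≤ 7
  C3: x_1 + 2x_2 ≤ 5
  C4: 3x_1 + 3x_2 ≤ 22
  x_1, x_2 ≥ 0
Optimal: x_1 = 5, x_2 = 0
Binding: C3, x_2 ≥ 0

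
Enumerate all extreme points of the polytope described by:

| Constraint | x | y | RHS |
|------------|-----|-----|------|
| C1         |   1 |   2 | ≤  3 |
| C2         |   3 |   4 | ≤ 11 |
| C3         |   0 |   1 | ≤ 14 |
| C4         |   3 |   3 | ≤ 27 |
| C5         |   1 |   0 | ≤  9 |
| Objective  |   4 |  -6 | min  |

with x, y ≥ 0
Each vertex is the intersection of two constraint boundaries that also satisfies all remaining constraints:
  x = 0 and y = 0 → (0, 0)
  x + 2y = 3 and y = 0 → (3, 0)
  x + 2y = 3 and x = 0 → (0, 1.5)

Vertices: (0, 0), (3, 0), (0, 1.5)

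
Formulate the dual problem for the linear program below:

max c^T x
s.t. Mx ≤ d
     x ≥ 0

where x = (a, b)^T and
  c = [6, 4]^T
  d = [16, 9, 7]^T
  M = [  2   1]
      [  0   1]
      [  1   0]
Minimize: z = 16y1 + 9y2 + 7y3

Subject to:
  C1: -2y1 - y3 ≤ -6
  C2: -y1 - y2 ≤ -4
  y1, y2, y3 ≥ 0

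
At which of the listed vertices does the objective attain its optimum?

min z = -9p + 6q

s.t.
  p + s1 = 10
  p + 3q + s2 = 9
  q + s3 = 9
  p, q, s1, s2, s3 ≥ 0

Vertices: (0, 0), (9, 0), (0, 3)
Evaluating z = -9p + 6q at each vertex:
  (0, 0): z = 0
  (9, 0): z = -81
  (0, 3): z = 18

The smallest value is z = -81, attained at (9, 0).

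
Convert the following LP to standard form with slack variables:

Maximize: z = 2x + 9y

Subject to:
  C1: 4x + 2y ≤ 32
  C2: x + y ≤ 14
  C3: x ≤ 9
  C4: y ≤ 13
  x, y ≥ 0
max z = 2x + 9y

s.t.
  4x + 2y + s1 = 32
  x + y + s2 = 14
  x + s3 = 9
  y + s4 = 13
  x, y, s1, s2, s3, s4 ≥ 0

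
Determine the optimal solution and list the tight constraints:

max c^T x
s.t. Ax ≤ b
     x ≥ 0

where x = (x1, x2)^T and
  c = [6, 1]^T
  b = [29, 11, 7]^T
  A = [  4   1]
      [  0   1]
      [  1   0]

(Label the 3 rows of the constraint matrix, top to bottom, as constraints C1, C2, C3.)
Optimal: x1 = 7, x2 = 1
Slack at optimum:
  C1: slack = 0 (binding)
  C2: slack = 10
  C3: slack = 0 (binding)
  x1 ≥ 0: x1 = 7
  x2 ≥ 0: x2 = 1
Binding constraints: C1, C3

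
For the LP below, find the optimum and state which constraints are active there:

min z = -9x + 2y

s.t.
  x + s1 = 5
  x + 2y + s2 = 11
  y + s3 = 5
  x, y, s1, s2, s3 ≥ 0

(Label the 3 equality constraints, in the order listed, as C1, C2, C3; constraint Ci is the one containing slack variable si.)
Optimal: x = 5, y = 0
Binding: C1, y ≥ 0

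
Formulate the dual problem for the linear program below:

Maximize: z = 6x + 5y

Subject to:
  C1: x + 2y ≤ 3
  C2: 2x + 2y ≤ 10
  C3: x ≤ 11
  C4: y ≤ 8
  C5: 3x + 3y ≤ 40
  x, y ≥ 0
Minimize: z = 3y1 + 10y2 + 11y3 + 8y4 + 40y5

Subject to:
  C1: -y1 - 2y2 - y3 - 3y5 ≤ -6
  C2: -2y1 - 2y2 - y4 - 3y5 ≤ -5
  y1, y2, y3, y4, y5 ≥ 0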